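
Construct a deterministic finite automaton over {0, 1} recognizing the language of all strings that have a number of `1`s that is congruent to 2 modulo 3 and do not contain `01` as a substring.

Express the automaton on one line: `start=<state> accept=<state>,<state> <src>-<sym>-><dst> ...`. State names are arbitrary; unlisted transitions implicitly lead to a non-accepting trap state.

Build one automaton per condition and run them in lockstep. One (3 states) tracks the count of `1`s modulo 3; the other (3 states) tracks partial matches of the forbidden pattern `01`. Each combined state is a pair, one component from each; accept when both components accept.
        0   1  
>  S0   S1  S2 
   S1   S1  S3 
   S2   S4  S5 
   S3   S3  S6 
   S4   S4  S6 
 * S5   S7  S0 
   S6   S6  S8 
 * S7   S7  S8 
   S8   S8  S3 
(> = start, * = accepting)

start=S0 accept=S5,S7 S0-0->S1 S0-1->S2 S1-0->S1 S1-1->S3 S2-0->S4 S2-1->S5 S3-0->S3 S3-1->S6 S4-0->S4 S4-1->S6 S5-0->S7 S5-1->S0 S6-0->S6 S6-1->S8 S7-0->S7 S7-1->S8 S8-0->S8 S8-1->S3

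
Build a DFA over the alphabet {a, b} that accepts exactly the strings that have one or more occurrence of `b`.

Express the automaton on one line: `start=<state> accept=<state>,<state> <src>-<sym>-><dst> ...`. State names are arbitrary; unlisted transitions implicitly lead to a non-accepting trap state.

start=q0 accept=q1,q2 q0-a->q0 q0-b->q1 q1-a->q1 q1-b->q2 q2-a->q2 q2-b->q2

Only the number of `b`s matters, and only up to 2. Make a chain q0 → q1 → q2 advanced by each `b` (with q2 absorbing); every other symbol self-loops. The accepting set is {q1, q2}.
3 states suffice.
        a   b  
>  q0   q0  q1 
 * q1   q1  q2 
 * q2   q2  q2 
(> = start, * = accepting)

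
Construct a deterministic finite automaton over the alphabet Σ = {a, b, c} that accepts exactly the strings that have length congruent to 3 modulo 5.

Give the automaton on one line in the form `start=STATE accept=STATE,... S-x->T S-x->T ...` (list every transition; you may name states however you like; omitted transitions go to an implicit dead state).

start=q0 accept=q3 q0-a->q1 q0-b->q1 q0-c->q1 q1-a->q2 q1-b->q2 q1-c->q2 q2-a->q3 q2-b->q3 q2-c->q3 q3-a->q4 q3-b->q4 q3-c->q4 q4-a->q0 q4-b->q0 q4-c->q0

Only the length mod 5 matters, so use a 5-cycle: from any state, every input symbol moves to the next state, wrapping q4 back to q0. Mark q3 accepting.
A 5-state machine:
        a   b   c  
>  q0   q1  q1  q1 
   q1   q2  q2  q2 
   q2   q3  q3  q3 
 * q3   q4  q4  q4 
   q4   q0  q0  q0 
(> = start, * = accepting)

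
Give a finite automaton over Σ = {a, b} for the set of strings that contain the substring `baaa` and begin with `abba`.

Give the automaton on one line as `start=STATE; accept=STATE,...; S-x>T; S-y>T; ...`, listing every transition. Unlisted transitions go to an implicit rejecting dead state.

Run two small machines in parallel and take their product. One (5 states) tracks whether and how much of `baaa` has been seen; the other (6 states) tracks whether the input so far still matches the prefix `abba`. Each combined state is a pair, one component from each; accept when both components accept.
13 states suffice.
          a    b  
>  q0     q1   q2 
   q1     q3   q4 
   q2     q5   q2 
   q3     q3   q2 
   q4     q5   q6 
   q5     q7   q2 
   q6     q8   q2 
   q7     q9   q2 
   q8    q10  q11 
   q9     q9   q9 
   q10   q12  q11 
   q11    q8  q11 
 * q12   q12  q12 
(> = start, * = accepting)

start=q0; accept=q12; q0-a>q1; q0-b>q2; q1-a>q3; q1-b>q4; q2-a>q5; q2-b>q2; q3-a>q3; q3-b>q2; q4-a>q5; q4-b>q6; q5-a>q7; q5-b>q2; q6-a>q8; q6-b>q2; q7-a>q9; q7-b>q2; q8-a>q10; q8-b>q11; q9-a>q9; q9-b>q9; q10-a>q12; q10-b>q11; q11-a>q8; q11-b>q11; q12-a>q12; q12-b>q12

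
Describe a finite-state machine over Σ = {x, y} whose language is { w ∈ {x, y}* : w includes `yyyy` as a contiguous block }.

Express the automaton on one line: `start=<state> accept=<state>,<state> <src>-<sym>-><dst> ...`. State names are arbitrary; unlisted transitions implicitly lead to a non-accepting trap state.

start=s0 accept=s4 s0-x->s0 s0-y->s1 s1-x->s0 s1-y->s2 s2-x->s0 s2-y->s3 s3-x->s0 s3-y->s4 s4-x->s4 s4-y->s4

States s0..s3 record the length of the longest prefix of `yyyy` that matches the current input suffix. Reaching s4 means `yyyy` has been seen, and we stay there forever. Accept from s4.
5 states suffice.
        x   y  
>  s0   s0  s1 
   s1   s0  s2 
   s2   s0  s3 
   s3   s0  s4 
 * s4   s4  s4 
(> = start, * = accepting)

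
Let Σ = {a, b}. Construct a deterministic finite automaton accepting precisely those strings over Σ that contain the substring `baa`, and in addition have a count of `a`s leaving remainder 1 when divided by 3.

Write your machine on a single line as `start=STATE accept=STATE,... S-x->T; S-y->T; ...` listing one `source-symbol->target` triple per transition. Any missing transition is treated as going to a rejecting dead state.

Build one automaton per condition and run them in lockstep. The first has 4 states tracking whether and how much of `baa` has been seen; the second has 3 states tracking the count of `a`s modulo 3. A product state is a pair (one from each), accepting exactly when both do.
A 12-state machine:
          a    b  
>  s0     s1   s2 
   s1     s3   s4 
   s2     s5   s2 
   s3     s0   s6 
   s4     s7   s4 
   s5     s8   s4 
   s6     s9   s6 
   s7    s10   s6 
   s8    s10   s8 
   s9    s11   s2 
   s10   s11  s10 
 * s11    s8  s11 
(> = start, * = accepting)

start=s0; accept=s11; s0-a->s1; s0-b->s2; s1-a->s3; s1-b->s4; s2-a->s5; s2-b->s2; s3-a->s0; s3-b->s6; s4-a->s7; s4-b->s4; s5-a->s8; s5-b->s4; s6-a->s9; s6-b->s6; s7-a->s10; s7-b->s6; s8-a->s10; s8-b->s8; s9-a->s11; s9-b->s2; s10-a->s11; s10-b->s10; s11-a->s8; s11-b->s11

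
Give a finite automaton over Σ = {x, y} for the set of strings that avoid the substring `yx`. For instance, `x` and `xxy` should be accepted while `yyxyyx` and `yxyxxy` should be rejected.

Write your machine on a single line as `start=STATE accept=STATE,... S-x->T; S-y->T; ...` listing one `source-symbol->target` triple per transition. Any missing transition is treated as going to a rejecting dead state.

Track partial matches of the forbidden pattern `yx`. State s2 is a dead state reached once `yx` has occurred; every other state accepts. s0 means no part of `yx` is currently matched.
With 3 states:
        x   y  
>* s0   s0  s1 
 * s1   s2  s1 
   s2   s2  s2 
(> = start, * = accepting)

start=s0; accept=s0,s1; s0-x->s0; s0-y->s1; s1-x->s2; s1-y->s1; s2-x->s2; s2-y->s2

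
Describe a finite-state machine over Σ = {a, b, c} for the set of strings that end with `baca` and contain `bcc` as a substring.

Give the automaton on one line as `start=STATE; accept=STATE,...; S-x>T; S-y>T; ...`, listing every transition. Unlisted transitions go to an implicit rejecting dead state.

start=q0; accept=q10; q0-a>q0; q0-b>q1; q0-c>q0; q1-a>q2; q1-b>q1; q1-c>q3; q2-a>q0; q2-b>q1; q2-c>q4; q3-a>q0; q3-b>q1; q3-c>q5; q4-a>q6; q4-b>q1; q4-c>q0; q5-a>q5; q5-b>q7; q5-c>q5; q6-a>q0; q6-b>q1; q6-c>q0; q7-a>q8; q7-b>q7; q7-c>q5; q8-a>q5; q8-b>q7; q8-c>q9; q9-a>q10; q9-b>q7; q9-c>q5; q10-a>q5; q10-b>q7; q10-c>q5

Run two small machines in parallel and take their product. The first has 5 states tracking how much of the suffix `baca` has currently been matched; the second has 4 states tracking whether and how much of `bcc` has been seen. A product state is a pair (one from each), accepting exactly when both do.
          a    b    c  
>  q0     q0   q1   q0 
   q1     q2   q1   q3 
   q2     q0   q1   q4 
   q3     q0   q1   q5 
   q4     q6   q1   q0 
   q5     q5   q7   q5 
   q6     q0   q1   q0 
   q7     q8   q7   q5 
   q8     q5   q7   q9 
   q9    q10   q7   q5 
 * q10    q5   q7   q5 
(> = start, * = accepting)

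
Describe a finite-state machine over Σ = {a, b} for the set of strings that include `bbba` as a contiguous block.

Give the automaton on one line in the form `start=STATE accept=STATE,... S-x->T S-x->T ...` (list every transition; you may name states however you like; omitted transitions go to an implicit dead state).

Track how much of `bbba` has been matched so far: state s0 is no progress, s4 is the absorbing accept state reached once `bbba` has occurred. Intermediate states record partial matches; on a mismatch, fall back to the longest reusable overlap.
A 5-state machine:
        a   b  
>  s0   s0  s1 
   s1   s0  s2 
   s2   s0  s3 
   s3   s4  s3 
 * s4   s4  s4 
(> = start, * = accepting)

start=s0 accept=s4 s0-a->s0 s0-b->s1 s1-a->s0 s1-b->s2 s2-a->s0 s2-b->s3 s3-a->s4 s3-b->s3 s4-a->s4 s4-b->s4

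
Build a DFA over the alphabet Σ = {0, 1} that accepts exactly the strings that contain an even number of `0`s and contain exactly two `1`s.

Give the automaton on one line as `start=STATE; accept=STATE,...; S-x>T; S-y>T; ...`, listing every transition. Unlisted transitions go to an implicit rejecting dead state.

Run two small machines in parallel and take their product. One (2 states) tracks the count of `0`s modulo 2; the other (4 states) tracks the count of `1`s, saturating at 3. Each combined state is a pair, one component from each; accept when both components accept.
        0   1  
>  q0   q1  q2 
   q1   q0  q3 
   q2   q3  q4 
   q3   q2  q5 
 * q4   q5  q6 
   q5   q4  q7 
   q6   q7  q6 
   q7   q6  q7 
(> = start, * = accepting)

start=q0; accept=q4; q0-0>q1; q0-1>q2; q1-0>q0; q1-1>q3; q2-0>q3; q2-1>q4; q3-0>q2; q3-1>q5; q4-0>q5; q4-1>q6; q5-0>q4; q5-1>q7; q6-0>q7; q6-1>q6; q7-0>q6; q7-1>q7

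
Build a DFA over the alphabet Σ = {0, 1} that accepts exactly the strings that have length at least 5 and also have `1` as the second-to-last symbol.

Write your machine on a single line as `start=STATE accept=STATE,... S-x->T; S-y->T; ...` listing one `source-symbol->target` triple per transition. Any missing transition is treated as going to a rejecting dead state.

start=A; accept=F,G; A-0->B; A-1->B; B-0->C; B-1->C; C-0->D; C-1->D; D-0->D; D-1->E; E-0->F; E-1->G; F-0->D; F-1->E; G-0->F; G-1->G

Handle the two conditions separately and then intersect. The first has 7 states tracking the input length, saturating at 6; the second has 7 states tracking the last 2 symbols read. A product state is a pair (one from each), accepting exactly when both do. Equivalent product states are then merged.
7 states suffice.
       0  1 
>  A   B  B 
   B   C  C 
   C   D  D 
   D   D  E 
   E   F  G 
 * F   D  E 
 * G   F  G 
(> = start, * = accepting)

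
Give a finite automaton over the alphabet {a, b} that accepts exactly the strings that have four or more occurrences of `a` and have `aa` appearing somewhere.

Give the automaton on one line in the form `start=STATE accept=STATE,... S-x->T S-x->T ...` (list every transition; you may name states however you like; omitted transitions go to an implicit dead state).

Build one automaton per condition and run them in lockstep. One (6 states) tracks the count of `a`s, saturating at 5; the other (3 states) tracks whether and how much of `aa` has been seen. Each combined state is a pair, one component from each; accept when both components accept. Minimizing collapses redundant product states.
        a   b  
>  q0   q1  q0 
   q1   q2  q3 
   q2   q4  q2 
   q3   q5  q3 
   q4   q6  q4 
   q5   q4  q7 
 * q6   q6  q6 
   q7   q8  q7 
   q8   q6  q7 
(> = start, * = accepting)

start=q0 accept=q6 q0-a->q1 q0-b->q0 q1-a->q2 q1-b->q3 q2-a->q4 q2-b->q2 q3-a->q5 q3-b->q3 q4-a->q6 q4-b->q4 q5-a->q4 q5-b->q7 q6-a->q6 q6-b->q6 q7-a->q8 q7-b->q7 q8-a->q6 q8-b->q7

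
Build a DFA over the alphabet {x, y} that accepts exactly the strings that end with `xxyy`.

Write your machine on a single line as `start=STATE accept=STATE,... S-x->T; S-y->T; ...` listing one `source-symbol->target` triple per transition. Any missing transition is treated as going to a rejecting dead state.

start=q0; accept=q4; q0-x->q1; q0-y->q0; q1-x->q2; q1-y->q0; q2-x->q2; q2-y->q3; q3-x->q1; q3-y->q4; q4-x->q1; q4-y->q0

Let each state record the length of the longest suffix of the input read so far that is also a prefix of `xxyy`. q1 means the last symbol is `x`; q2 means the last 2 symbols are `xx`; q3 means the last 3 symbols are `xxy`; q4 means the last 4 symbols are `xxyy`. Accept only at q4, where the string currently ends in `xxyy`.
With 5 states:
        x   y  
>  q0   q1  q0 
   q1   q2  q0 
   q2   q2  q3 
   q3   q1  q4 
 * q4   q1  q0 
(> = start, * = accepting)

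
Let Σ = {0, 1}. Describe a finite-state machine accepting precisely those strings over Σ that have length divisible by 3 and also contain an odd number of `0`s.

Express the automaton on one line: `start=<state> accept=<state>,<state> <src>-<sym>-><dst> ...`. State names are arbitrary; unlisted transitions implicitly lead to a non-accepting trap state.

Build one automaton per condition and run them in lockstep. The first has 3 states tracking the input length modulo 3; the second has 2 states tracking the count of `0`s modulo 2. A product state is a pair (one from each), accepting exactly when both do.
A 6-state machine:
        0   1  
>  S0   S1  S2 
   S1   S3  S4 
   S2   S4  S3 
   S3   S5  S0 
   S4   S0  S5 
 * S5   S2  S1 
(> = start, * = accepting)

start=S0 accept=S5 S0-0->S1 S0-1->S2 S1-0->S3 S1-1->S4 S2-0->S4 S2-1->S3 S3-0->S5 S3-1->S0 S4-0->S0 S4-1->S5 S5-0->S2 S5-1->S1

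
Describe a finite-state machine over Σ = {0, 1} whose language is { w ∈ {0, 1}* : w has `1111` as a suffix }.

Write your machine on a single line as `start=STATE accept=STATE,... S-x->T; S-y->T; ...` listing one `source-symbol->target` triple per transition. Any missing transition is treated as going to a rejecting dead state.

start=S0; accept=S4; S0-0->S0; S0-1->S1; S1-0->S0; S1-1->S2; S2-0->S0; S2-1->S3; S3-0->S0; S3-1->S4; S4-0->S0; S4-1->S4

Let each state record the length of the longest suffix of the input read so far that is also a prefix of `1111`. S1 means the last symbol is `1`; S2 means the last 2 symbols are `11`; S3 means the last 3 symbols are `111`; S4 means the last 4 symbols are `1111`. Accept only at S4, where the string currently ends in `1111`.
        0   1  
>  S0   S0  S1 
   S1   S0  S2 
   S2   S0  S3 
   S3   S0  S4 
 * S4   S0  S4 
(> = start, * = accepting)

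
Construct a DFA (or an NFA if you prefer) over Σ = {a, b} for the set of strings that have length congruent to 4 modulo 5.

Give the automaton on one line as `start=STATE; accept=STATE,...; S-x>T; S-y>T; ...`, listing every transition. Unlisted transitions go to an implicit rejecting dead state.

Only the length mod 5 matters, so use a 5-cycle: from any state, every input symbol moves to the next state, wrapping q4 back to q0. Mark q4 accepting.
A 5-state machine:
        a   b  
>  q0   q1  q1 
   q1   q2  q2 
   q2   q3  q3 
   q3   q4  q4 
 * q4   q0  q0 
(> = start, * = accepting)

start=q0; accept=q4; q0-a>q1; q0-b>q1; q1-a>q2; q1-b>q2; q2-a>q3; q2-b>q3; q3-a>q4; q3-b>q4; q4-a>q0; q4-b>q0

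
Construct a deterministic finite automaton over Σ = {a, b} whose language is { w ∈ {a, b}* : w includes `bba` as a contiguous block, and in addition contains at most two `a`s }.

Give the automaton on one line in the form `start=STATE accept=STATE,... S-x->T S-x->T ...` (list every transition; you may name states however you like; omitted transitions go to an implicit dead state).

start=q0 accept=q7,q8 q0-a->q1 q0-b->q2 q1-a->q3 q1-b->q4 q2-a->q1 q2-b->q5 q3-a->q3 q3-b->q3 q4-a->q3 q4-b->q6 q5-a->q7 q5-b->q5 q6-a->q8 q6-b->q6 q7-a->q8 q7-b->q7 q8-a->q3 q8-b->q8

Handle the two conditions separately and then intersect. One (4 states) tracks whether and how much of `bba` has been seen; the other (4 states) tracks the count of `a`s, saturating at 3. Each combined state is a pair, one component from each; accept when both components accept. After merging equivalent states the machine shrinks.
9 states suffice.
        a   b  
>  q0   q1  q2 
   q1   q3  q4 
   q2   q1  q5 
   q3   q3  q3 
   q4   q3  q6 
   q5   q7  q5 
   q6   q8  q6 
 * q7   q8  q7 
 * q8   q3  q8 
(> = start, * = accepting)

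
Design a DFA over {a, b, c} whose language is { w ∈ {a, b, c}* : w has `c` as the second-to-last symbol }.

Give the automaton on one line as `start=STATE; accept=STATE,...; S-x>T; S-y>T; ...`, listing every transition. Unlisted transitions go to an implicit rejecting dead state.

start=s0; accept=s10,s11,s12; s0-a>s1; s0-b>s2; s0-c>s3; s1-a>s4; s1-b>s5; s1-c>s6; s2-a>s7; s2-b>s8; s2-c>s9; s3-a>s10; s3-b>s11; s3-c>s12; s4-a>s4; s4-b>s5; s4-c>s6; s5-a>s7; s5-b>s8; s5-c>s9; s6-a>s10; s6-b>s11; s6-c>s12; s7-a>s4; s7-b>s5; s7-c>s6; s8-a>s7; s8-b>s8; s8-c>s9; s9-a>s10; s9-b>s11; s9-c>s12; s10-a>s4; s10-b>s5; s10-c>s6; s11-a>s7; s11-b>s8; s11-c>s9; s12-a>s10; s12-b>s11; s12-c>s12

Because acceptance depends on a position counted from the end, the machine has to buffer the most recent 2 symbols. Make each state the string of the last up-to-2 symbols read; on input `x` shift the window left and append `x`. Accept when the buffered window has length 2 and begins with `c`.
A 13-state machine:
          a    b    c  
>  s0     s1   s2   s3 
   s1     s4   s5   s6 
   s2     s7   s8   s9 
   s3    s10  s11  s12 
   s4     s4   s5   s6 
   s5     s7   s8   s9 
   s6    s10  s11  s12 
   s7     s4   s5   s6 
   s8     s7   s8   s9 
   s9    s10  s11  s12 
 * s10    s4   s5   s6 
 * s11    s7   s8   s9 
 * s12   s10  s11  s12 
(> = start, * = accepting)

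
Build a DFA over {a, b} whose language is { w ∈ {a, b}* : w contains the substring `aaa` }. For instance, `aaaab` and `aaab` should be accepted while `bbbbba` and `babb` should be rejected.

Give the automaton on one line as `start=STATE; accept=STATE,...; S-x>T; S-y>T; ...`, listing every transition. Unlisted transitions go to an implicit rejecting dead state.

States s0..s2 record the length of the longest prefix of `aaa` that matches the current input suffix. Reaching s3 means `aaa` has been seen, and we stay there forever. Accept from s3.
        a   b  
>  s0   s1  s0 
   s1   s2  s0 
   s2   s3  s0 
 * s3   s3  s3 
(> = start, * = accepting)

start=s0; accept=s3; s0-a>s1; s0-b>s0; s1-a>s2; s1-b>s0; s2-a>s3; s2-b>s0; s3-a>s3; s3-b>s3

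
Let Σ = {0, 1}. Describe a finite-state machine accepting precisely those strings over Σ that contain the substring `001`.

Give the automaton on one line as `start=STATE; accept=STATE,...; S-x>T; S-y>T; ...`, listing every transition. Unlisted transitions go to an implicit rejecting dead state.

start=S0; accept=S3; S0-0>S1; S0-1>S0; S1-0>S2; S1-1>S0; S2-0>S2; S2-1>S3; S3-0>S3; S3-1>S3

Track how much of `001` has been matched so far: state S0 is no progress, S3 is the absorbing accept state reached once `001` has occurred. Intermediate states record partial matches; on a mismatch, fall back to the longest reusable overlap.
A 4-state machine:
        0   1  
>  S0   S1  S0 
   S1   S2  S0 
   S2   S2  S3 
 * S3   S3  S3 
(> = start, * = accepting)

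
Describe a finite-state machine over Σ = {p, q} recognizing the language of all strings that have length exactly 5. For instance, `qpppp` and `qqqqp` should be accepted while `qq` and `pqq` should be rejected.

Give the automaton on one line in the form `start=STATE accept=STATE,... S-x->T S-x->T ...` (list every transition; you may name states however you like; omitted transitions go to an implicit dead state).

Count input length up to 6: every symbol moves from S0 toward S6, which means 'more than 5' and absorbs. Accept from {S5}.
        p   q  
>  S0   S1  S1 
   S1   S2  S2 
   S2   S3  S3 
   S3   S4  S4 
   S4   S5  S5 
 * S5   S6  S6 
   S6   S6  S6 
(> = start, * = accepting)

start=S0 accept=S5 S0-p->S1 S0-q->S1 S1-p->S2 S1-q->S2 S2-p->S3 S2-q->S3 S3-p->S4 S3-q->S4 S4-p->S5 S4-q->S5 S5-p->S6 S5-q->S6 S6-p->S6 S6-q->S6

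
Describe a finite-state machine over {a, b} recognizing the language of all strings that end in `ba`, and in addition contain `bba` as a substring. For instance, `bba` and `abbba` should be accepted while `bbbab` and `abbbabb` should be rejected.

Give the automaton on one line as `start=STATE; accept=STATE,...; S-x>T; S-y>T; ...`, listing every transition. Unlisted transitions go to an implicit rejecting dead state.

start=s0; accept=s3; s0-a>s0; s0-b>s1; s1-a>s0; s1-b>s2; s2-a>s3; s2-b>s2; s3-a>s4; s3-b>s2; s4-a>s4; s4-b>s2

Handle the two conditions separately and then intersect. One (3 states) tracks how much of the suffix `ba` has currently been matched; the other (4 states) tracks whether and how much of `bba` has been seen. Each combined state is a pair, one component from each; accept when both components accept. Minimizing collapses redundant product states.
With 5 states:
        a   b  
>  s0   s0  s1 
   s1   s0  s2 
   s2   s3  s2 
 * s3   s4  s2 
   s4   s4  s2 
(> = start, * = accepting)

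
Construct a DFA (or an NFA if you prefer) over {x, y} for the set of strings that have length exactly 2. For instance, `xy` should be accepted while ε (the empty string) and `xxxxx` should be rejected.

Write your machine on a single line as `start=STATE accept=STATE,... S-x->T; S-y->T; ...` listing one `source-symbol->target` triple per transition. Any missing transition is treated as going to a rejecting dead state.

Count input length up to 3: every symbol moves from s0 toward s3, which means 'more than 2' and absorbs. Accept from {s2}.
A 4-state machine:
        x   y  
>  s0   s1  s1 
   s1   s2  s2 
 * s2   s3  s3 
   s3   s3  s3 
(> = start, * = accepting)

start=s0; accept=s2; s0-x->s1; s0-y->s1; s1-x->s2; s1-y->s2; s2-x->s3; s2-y->s3; s3-x->s3; s3-y->s3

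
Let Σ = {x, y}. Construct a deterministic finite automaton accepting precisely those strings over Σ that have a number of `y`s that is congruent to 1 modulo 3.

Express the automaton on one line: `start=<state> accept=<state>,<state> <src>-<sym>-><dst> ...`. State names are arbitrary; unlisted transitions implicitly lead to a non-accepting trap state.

Keep the running count of `y`s modulo 3: each `y` advances along the cycle s0 → s1 → s2 → s0 while other symbols loop. Accept at s1.
        x   y  
>  s0   s0  s1 
 * s1   s1  s2 
   s2   s2  s0 
(> = start, * = accepting)

start=s0 accept=s1 s0-x->s0 s0-y->s1 s1-x->s1 s1-y->s2 s2-x->s2 s2-y->s0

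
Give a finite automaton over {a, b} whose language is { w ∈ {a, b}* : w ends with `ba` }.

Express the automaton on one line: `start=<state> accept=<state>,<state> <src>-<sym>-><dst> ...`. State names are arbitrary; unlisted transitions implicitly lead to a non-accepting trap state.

start=q0 accept=q2 q0-a->q0 q0-b->q1 q1-a->q2 q1-b->q1 q2-a->q0 q2-b->q1

Remember how much of `ba` the current input suffix matches. State q0 means no match yet; q1 means the last symbol is `b`; q2 means the last 2 symbols are `ba`. Only q2 accepts. On a mismatch, fall back to the longest proper suffix that is still a prefix of `ba`.
        a   b  
>  q0   q0  q1 
   q1   q2  q1 
 * q2   q0  q1 
(> = start, * = accepting)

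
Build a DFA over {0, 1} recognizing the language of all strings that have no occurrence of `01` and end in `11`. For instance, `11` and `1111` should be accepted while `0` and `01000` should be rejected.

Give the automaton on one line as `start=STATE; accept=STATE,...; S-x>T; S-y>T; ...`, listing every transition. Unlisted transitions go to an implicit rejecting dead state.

Handle the two conditions separately and then intersect. One (3 states) tracks partial matches of the forbidden pattern `01`; the other (3 states) tracks how much of the suffix `11` has currently been matched. Each combined state is a pair, one component from each; accept when both components accept. After merging equivalent states the machine shrinks.
A 4-state machine:
        0   1  
>  q0   q1  q2 
   q1   q1  q1 
   q2   q1  q3 
 * q3   q1  q3 
(> = start, * = accepting)

start=q0; accept=q3; q0-0>q1; q0-1>q2; q1-0>q1; q1-1>q1; q2-0>q1; q2-1>q3; q3-0>q1; q3-1>q3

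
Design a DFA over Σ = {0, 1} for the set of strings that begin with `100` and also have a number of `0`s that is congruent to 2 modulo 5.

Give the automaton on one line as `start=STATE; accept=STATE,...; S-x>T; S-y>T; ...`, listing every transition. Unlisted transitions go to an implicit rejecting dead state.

start=s0; accept=s4; s0-0>s1; s0-1>s2; s1-0>s1; s1-1>s1; s2-0>s3; s2-1>s1; s3-0>s4; s3-1>s1; s4-0>s5; s4-1>s4; s5-0>s6; s5-1>s5; s6-0>s7; s6-1>s6; s7-0>s8; s7-1>s7; s8-0>s4; s8-1>s8

Handle the two conditions separately and then intersect. The first has 5 states tracking whether the input so far still matches the prefix `100`; the second has 5 states tracking the count of `0`s modulo 5. A product state is a pair (one from each), accepting exactly when both do. Equivalent product states are then merged.
A 9-state machine:
        0   1  
>  s0   s1  s2 
   s1   s1  s1 
   s2   s3  s1 
   s3   s4  s1 
 * s4   s5  s4 
   s5   s6  s5 
   s6   s7  s6 
   s7   s8  s7 
   s8   s4  s8 
(> = start, * = accepting)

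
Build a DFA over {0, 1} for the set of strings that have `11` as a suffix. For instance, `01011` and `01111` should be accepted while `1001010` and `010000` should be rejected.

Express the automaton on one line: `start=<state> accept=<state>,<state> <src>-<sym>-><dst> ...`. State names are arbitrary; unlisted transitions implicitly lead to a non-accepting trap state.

start=A accept=C A-0->A A-1->B B-0->A B-1->C C-0->A C-1->C

Remember how much of `11` the current input suffix matches. State A means no match yet; B means the last symbol is `1`; C means the last 2 symbols are `11`. Only C accepts. On a mismatch, fall back to the longest proper suffix that is still a prefix of `11`.
With 3 states:
       0  1 
>  A   A  B 
   B   A  C 
 * C   A  C 
(> = start, * = accepting)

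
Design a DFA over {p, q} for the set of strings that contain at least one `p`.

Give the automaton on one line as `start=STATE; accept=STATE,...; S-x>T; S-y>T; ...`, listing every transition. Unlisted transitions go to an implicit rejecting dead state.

start=s0; accept=s1,s2; s0-p>s1; s0-q>s0; s1-p>s2; s1-q>s1; s2-p>s2; s2-q>s2

Only the number of `p`s matters, and only up to 2. Make a chain s0 → s1 → s2 advanced by each `p` (with s2 absorbing); every other symbol self-loops. The accepting set is {s1, s2}.
With 3 states:
        p   q  
>  s0   s1  s0 
 * s1   s2  s1 
 * s2   s2  s2 
(> = start, * = accepting)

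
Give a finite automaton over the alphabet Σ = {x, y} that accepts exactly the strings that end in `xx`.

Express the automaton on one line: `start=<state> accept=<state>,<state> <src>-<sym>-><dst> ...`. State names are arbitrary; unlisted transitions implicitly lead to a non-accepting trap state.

Let each state record the length of the longest suffix of the input read so far that is also a prefix of `xx`. S1 means the last symbol is `x`; S2 means the last 2 symbols are `xx`. Accept only at S2, where the string currently ends in `xx`.
        x   y  
>  S0   S1  S0 
   S1   S2  S0 
 * S2   S2  S0 
(> = start, * = accepting)

start=S0 accept=S2 S0-x->S1 S0-y->S0 S1-x->S2 S1-y->S0 S2-x->S2 S2-y->S0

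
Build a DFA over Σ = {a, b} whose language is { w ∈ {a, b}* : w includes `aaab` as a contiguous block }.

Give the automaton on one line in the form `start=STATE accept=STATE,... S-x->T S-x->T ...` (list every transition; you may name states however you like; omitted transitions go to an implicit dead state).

Track how much of `aaab` has been matched so far: state S0 is no progress, S4 is the absorbing accept state reached once `aaab` has occurred. Intermediate states record partial matches; on a mismatch, fall back to the longest reusable overlap.
With 5 states:
        a   b  
>  S0   S1  S0 
   S1   S2  S0 
   S2   S3  S0 
   S3   S3  S4 
 * S4   S4  S4 
(> = start, * = accepting)

start=S0 accept=S4 S0-a->S1 S0-b->S0 S1-a->S2 S1-b->S0 S2-a->S3 S2-b->S0 S3-a->S3 S3-b->S4 S4-a->S4 S4-b->S4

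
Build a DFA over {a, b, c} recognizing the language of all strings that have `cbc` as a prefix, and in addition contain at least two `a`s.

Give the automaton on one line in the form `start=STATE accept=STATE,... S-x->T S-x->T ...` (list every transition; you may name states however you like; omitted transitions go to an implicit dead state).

Build one automaton per condition and run them in lockstep. The first has 5 states tracking whether the input so far still matches the prefix `cbc`; the second has 4 states tracking the count of `a`s, saturating at 3. A product state is a pair (one from each), accepting exactly when both do. Equivalent product states are then merged.
With 7 states:
        a   b   c  
>  S0   S1  S1  S2 
   S1   S1  S1  S1 
   S2   S1  S3  S1 
   S3   S1  S1  S4 
   S4   S5  S4  S4 
   S5   S6  S5  S5 
 * S6   S6  S6  S6 
(> = start, * = accepting)

start=S0 accept=S6 S0-a->S1 S0-b->S1 S0-c->S2 S1-a->S1 S1-b->S1 S1-c->S1 S2-a->S1 S2-b->S3 S2-c->S1 S3-a->S1 S3-b->S1 S3-c->S4 S4-a->S5 S4-b->S4 S4-c->S4 S5-a->S6 S5-b->S5 S5-c->S5 S6-a->S6 S6-b->S6 S6-c->S6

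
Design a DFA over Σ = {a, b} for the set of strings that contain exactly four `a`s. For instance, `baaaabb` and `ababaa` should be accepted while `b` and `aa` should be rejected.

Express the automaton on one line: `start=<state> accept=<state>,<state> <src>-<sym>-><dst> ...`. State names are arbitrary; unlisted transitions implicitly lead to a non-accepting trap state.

start=q0 accept=q4 q0-a->q1 q0-b->q0 q1-a->q2 q1-b->q1 q2-a->q3 q2-b->q2 q3-a->q4 q3-b->q3 q4-a->q5 q4-b->q4 q5-a->q5 q5-b->q5

Only the number of `a`s matters, and only up to 5. Make a chain q0 → q1 → q2 → q3 → q4 → q5 advanced by each `a` (with q5 absorbing); every other symbol self-loops. The accepting set is {q4}.
With 6 states:
        a   b  
>  q0   q1  q0 
   q1   q2  q1 
   q2   q3  q2 
   q3   q4  q3 
 * q4   q5  q4 
   q5   q5  q5 
(> = start, * = accepting)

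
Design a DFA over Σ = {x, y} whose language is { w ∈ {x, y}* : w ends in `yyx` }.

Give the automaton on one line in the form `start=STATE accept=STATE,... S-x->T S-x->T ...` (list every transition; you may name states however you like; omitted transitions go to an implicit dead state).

start=q0 accept=q3 q0-x->q0 q0-y->q1 q1-x->q0 q1-y->q2 q2-x->q3 q2-y->q2 q3-x->q0 q3-y->q1

Remember how much of `yyx` the current input suffix matches. State q0 means no match yet; q1 means the last symbol is `y`; q2 means the last 2 symbols are `yy`; q3 means the last 3 symbols are `yyx`. Only q3 accepts. On a mismatch, fall back to the longest proper suffix that is still a prefix of `yyx`.
4 states suffice.
        x   y  
>  q0   q0  q1 
   q1   q0  q2 
   q2   q3  q2 
 * q3   q0  q1 
(> = start, * = accepting)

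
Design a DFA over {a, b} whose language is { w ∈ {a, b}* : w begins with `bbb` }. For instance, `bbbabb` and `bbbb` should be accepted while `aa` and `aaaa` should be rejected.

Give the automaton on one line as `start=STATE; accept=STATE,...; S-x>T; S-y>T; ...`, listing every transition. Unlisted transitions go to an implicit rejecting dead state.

start=q0; accept=q3; q0-a>q4; q0-b>q1; q1-a>q4; q1-b>q2; q2-a>q4; q2-b>q3; q3-a>q3; q3-b>q3; q4-a>q4; q4-b>q4

Check the first 3 symbols one by one: q0 through q2 record how many have matched `bbb` so far; any wrong symbol goes to the dead state q4. After all 3 match we enter the accepting sink q3.
5 states suffice.
        a   b  
>  q0   q4  q1 
   q1   q4  q2 
   q2   q4  q3 
 * q3   q3  q3 
   q4   q4  q4 
(> = start, * = accepting)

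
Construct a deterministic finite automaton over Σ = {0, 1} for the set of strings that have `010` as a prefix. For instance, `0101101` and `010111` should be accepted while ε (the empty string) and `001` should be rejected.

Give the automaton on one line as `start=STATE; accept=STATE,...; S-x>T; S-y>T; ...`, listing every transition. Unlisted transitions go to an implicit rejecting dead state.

Walk along `010` while the input agrees: from q0 take `0` to q1, and so on. Any deviation drops to the rejecting sink q4. Once q3 is reached the prefix is confirmed and every continuation is accepted.
With 5 states:
        0   1  
>  q0   q1  q4 
   q1   q4  q2 
   q2   q3  q4 
 * q3   q3  q3 
   q4   q4  q4 
(> = start, * = accepting)

start=q0; accept=q3; q0-0>q1; q0-1>q4; q1-0>q4; q1-1>q2; q2-0>q3; q2-1>q4; q3-0>q3; q3-1>q3; q4-0>q4; q4-1>q4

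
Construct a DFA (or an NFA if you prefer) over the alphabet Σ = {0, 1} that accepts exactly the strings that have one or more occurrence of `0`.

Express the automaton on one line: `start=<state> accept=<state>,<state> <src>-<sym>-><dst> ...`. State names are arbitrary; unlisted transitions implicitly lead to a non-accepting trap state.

start=q0 accept=q1,q2 q0-0->q1 q0-1->q0 q1-0->q2 q1-1->q1 q2-0->q2 q2-1->q2

Count `0`s, saturating at 2: state q0 means no `0` yet, q1 means one `0` seen, q2 means more than one. Each `0` increments (capped at q2); other symbols loop. Accept from {q1, q2}.
A 3-state machine:
        0   1  
>  q0   q1  q0 
 * q1   q2  q1 
 * q2   q2  q2 
(> = start, * = accepting)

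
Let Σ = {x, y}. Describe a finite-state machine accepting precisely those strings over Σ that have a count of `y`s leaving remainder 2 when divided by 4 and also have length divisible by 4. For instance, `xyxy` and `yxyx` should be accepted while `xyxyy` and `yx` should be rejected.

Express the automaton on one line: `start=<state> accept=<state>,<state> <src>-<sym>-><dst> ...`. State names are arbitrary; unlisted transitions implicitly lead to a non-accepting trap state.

start=q0 accept=q11 q0-x->q1 q0-y->q2 q1-x->q3 q1-y->q4 q2-x->q4 q2-y->q5 q3-x->q6 q3-y->q7 q4-x->q7 q4-y->q8 q5-x->q8 q5-y->q9 q6-x->q0 q6-y->q10 q7-x->q10 q7-y->q11 q8-x->q11 q8-y->q12 q9-x->q12 q9-y->q0 q10-x->q2 q10-y->q13 q11-x->q13 q11-y->q14 q12-x->q14 q12-y->q1 q13-x->q5 q13-y->q15 q14-x->q15 q14-y->q3 q15-x->q9 q15-y->q6

Run two small machines in parallel and take their product. The first has 4 states tracking the count of `y`s modulo 4; the second has 4 states tracking the input length modulo 4. A product state is a pair (one from each), accepting exactly when both do.
          x    y  
>  q0     q1   q2 
   q1     q3   q4 
   q2     q4   q5 
   q3     q6   q7 
   q4     q7   q8 
   q5     q8   q9 
   q6     q0  q10 
   q7    q10  q11 
   q8    q11  q12 
   q9    q12   q0 
   q10    q2  q13 
 * q11   q13  q14 
   q12   q14   q1 
   q13    q5  q15 
   q14   q15   q3 
   q15    q9   q6 
(> = start, * = accepting)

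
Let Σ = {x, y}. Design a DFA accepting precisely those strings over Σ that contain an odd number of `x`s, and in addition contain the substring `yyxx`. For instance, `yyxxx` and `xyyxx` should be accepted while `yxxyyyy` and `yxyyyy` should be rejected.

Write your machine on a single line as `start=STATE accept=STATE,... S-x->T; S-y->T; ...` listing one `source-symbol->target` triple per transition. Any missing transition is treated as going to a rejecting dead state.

Run two small machines in parallel and take their product. One (2 states) tracks the count of `x`s modulo 2; the other (5 states) tracks whether and how much of `yyxx` has been seen. Each combined state is a pair, one component from each; accept when both components accept.
10 states suffice.
        x   y  
>  S0   S1  S2 
   S1   S0  S3 
   S2   S1  S4 
   S3   S0  S5 
   S4   S6  S4 
   S5   S7  S5 
   S6   S8  S3 
   S7   S9  S2 
   S8   S9  S8 
 * S9   S8  S9 
(> = start, * = accepting)

start=S0; accept=S9; S0-x->S1; S0-y->S2; S1-x->S0; S1-y->S3; S2-x->S1; S2-y->S4; S3-x->S0; S3-y->S5; S4-x->S6; S4-y->S4; S5-x->S7; S5-y->S5; S6-x->S8; S6-y->S3; S7-x->S9; S7-y->S2; S8-x->S9; S8-y->S8; S9-x->S8; S9-y->S9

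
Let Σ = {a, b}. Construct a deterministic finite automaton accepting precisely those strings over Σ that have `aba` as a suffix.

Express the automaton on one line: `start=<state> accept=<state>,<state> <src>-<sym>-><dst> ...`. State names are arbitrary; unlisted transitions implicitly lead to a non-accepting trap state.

start=q0 accept=q3 q0-a->q1 q0-b->q0 q1-a->q1 q1-b->q2 q2-a->q3 q2-b->q0 q3-a->q1 q3-b->q2

Remember how much of `aba` the current input suffix matches. State q0 means no match yet; q1 means the last symbol is `a`; q2 means the last 2 symbols are `ab`; q3 means the last 3 symbols are `aba`. Only q3 accepts. On a mismatch, fall back to the longest proper suffix that is still a prefix of `aba`.
        a   b  
>  q0   q1  q0 
   q1   q1  q2 
   q2   q3  q0 
 * q3   q1  q2 
(> = start, * = accepting)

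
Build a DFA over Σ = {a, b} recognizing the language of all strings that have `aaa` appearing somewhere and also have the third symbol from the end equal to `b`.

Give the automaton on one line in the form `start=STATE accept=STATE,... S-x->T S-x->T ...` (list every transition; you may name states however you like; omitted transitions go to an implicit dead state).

start=s0 accept=s7,s8,s9,s10 s0-a->s1 s0-b->s0 s1-a->s2 s1-b->s0 s2-a->s3 s2-b->s0 s3-a->s3 s3-b->s4 s4-a->s5 s4-b->s6 s5-a->s7 s5-b->s8 s6-a->s9 s6-b->s10 s7-a->s3 s7-b->s4 s8-a->s5 s8-b->s6 s9-a->s7 s9-b->s8 s10-a->s9 s10-b->s10

Handle the two conditions separately and then intersect. One (4 states) tracks whether and how much of `aaa` has been seen; the other (15 states) tracks the last 3 symbols read. Each combined state is a pair, one component from each; accept when both components accept. Minimizing collapses redundant product states.
          a    b  
>  s0     s1   s0 
   s1     s2   s0 
   s2     s3   s0 
   s3     s3   s4 
   s4     s5   s6 
   s5     s7   s8 
   s6     s9  s10 
 * s7     s3   s4 
 * s8     s5   s6 
 * s9     s7   s8 
 * s10    s9  s10 
(> = start, * = accepting)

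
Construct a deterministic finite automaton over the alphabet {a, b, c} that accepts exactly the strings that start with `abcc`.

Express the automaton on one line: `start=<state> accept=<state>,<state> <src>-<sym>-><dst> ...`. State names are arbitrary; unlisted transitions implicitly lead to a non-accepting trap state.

start=q0 accept=q4 q0-a->q1 q0-b->q5 q0-c->q5 q1-a->q5 q1-b->q2 q1-c->q5 q2-a->q5 q2-b->q5 q2-c->q3 q3-a->q5 q3-b->q5 q3-c->q4 q4-a->q4 q4-b->q4 q4-c->q4 q5-a->q5 q5-b->q5 q5-c->q5

Check the first 4 symbols one by one: q0 through q3 record how many have matched `abcc` so far; any wrong symbol goes to the dead state q5. After all 4 match we enter the accepting sink q4.
6 states suffice.
        a   b   c  
>  q0   q1  q5  q5 
   q1   q5  q2  q5 
   q2   q5  q5  q3 
   q3   q5  q5  q4 
 * q4   q4  q4  q4 
   q5   q5  q5  q5 
(> = start, * = accepting)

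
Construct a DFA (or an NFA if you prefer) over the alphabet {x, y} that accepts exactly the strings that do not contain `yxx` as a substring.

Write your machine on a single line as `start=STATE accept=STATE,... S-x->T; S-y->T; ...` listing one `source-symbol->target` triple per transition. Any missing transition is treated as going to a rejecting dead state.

start=S0; accept=S0,S1,S2; S0-x->S0; S0-y->S1; S1-x->S2; S1-y->S1; S2-x->S3; S2-y->S1; S3-x->S3; S3-y->S3

This is the complement of 'contains `yxx`'. Use the same substring-matching states — S0 through S3 holding how much of `yxx` has just been matched — but flip the accepting set: everything except the trap S3 accepts.
With 4 states:
        x   y  
>* S0   S0  S1 
 * S1   S2  S1 
 * S2   S3  S1 
   S3   S3  S3 
(> = start, * = accepting)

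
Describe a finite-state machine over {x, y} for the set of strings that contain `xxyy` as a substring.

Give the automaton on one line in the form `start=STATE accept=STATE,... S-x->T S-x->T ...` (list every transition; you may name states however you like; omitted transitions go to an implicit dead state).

start=S0 accept=S4 S0-x->S1 S0-y->S0 S1-x->S2 S1-y->S0 S2-x->S2 S2-y->S3 S3-x->S1 S3-y->S4 S4-x->S4 S4-y->S4

Track how much of `xxyy` has been matched so far: state S0 is no progress, S4 is the absorbing accept state reached once `xxyy` has occurred. Intermediate states record partial matches; on a mismatch, fall back to the longest reusable overlap.
With 5 states:
        x   y  
>  S0   S1  S0 
   S1   S2  S0 
   S2   S2  S3 
   S3   S1  S4 
 * S4   S4  S4 
(> = start, * = accepting)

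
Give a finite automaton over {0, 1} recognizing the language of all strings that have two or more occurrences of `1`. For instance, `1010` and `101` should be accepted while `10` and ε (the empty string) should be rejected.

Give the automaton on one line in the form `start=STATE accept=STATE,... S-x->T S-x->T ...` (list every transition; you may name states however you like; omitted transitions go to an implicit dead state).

Only the number of `1`s matters, and only up to 3. Make a chain q0 → q1 → q2 → q3 advanced by each `1` (with q3 absorbing); every other symbol self-loops. The accepting set is {q2, q3}.
With 4 states:
        0   1  
>  q0   q0  q1 
   q1   q1  q2 
 * q2   q2  q3 
 * q3   q3  q3 
(> = start, * = accepting)

start=q0 accept=q2,q3 q0-0->q0 q0-1->q1 q1-0->q1 q1-1->q2 q2-0->q2 q2-1->q3 q3-0->q3 q3-1->q3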